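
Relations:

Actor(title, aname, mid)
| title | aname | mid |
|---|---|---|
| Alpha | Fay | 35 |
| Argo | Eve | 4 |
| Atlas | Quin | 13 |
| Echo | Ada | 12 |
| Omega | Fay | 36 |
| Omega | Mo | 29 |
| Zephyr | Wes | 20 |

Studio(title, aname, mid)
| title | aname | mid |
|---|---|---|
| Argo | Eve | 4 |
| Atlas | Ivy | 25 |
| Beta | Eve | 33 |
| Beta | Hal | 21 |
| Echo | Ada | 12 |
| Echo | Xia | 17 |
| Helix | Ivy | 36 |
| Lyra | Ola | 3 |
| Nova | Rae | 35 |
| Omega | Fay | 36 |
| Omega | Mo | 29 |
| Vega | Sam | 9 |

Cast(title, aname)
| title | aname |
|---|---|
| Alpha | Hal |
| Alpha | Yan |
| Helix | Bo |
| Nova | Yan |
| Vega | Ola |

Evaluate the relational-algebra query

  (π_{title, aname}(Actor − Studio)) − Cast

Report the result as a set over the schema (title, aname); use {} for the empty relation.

{(Alpha, Fay), (Atlas, Quin), (Zephyr, Wes)}

Taking the difference: {(Alpha, Fay, 35), (Atlas, Quin, 13), (Zephyr, Wes, 20)}
Keep only column(s) title, aname: {(Alpha, Fay), (Atlas, Quin), (Zephyr, Wes)}
Taking the difference: {(Alpha, Fay), (Atlas, Quin), (Zephyr, Wes)}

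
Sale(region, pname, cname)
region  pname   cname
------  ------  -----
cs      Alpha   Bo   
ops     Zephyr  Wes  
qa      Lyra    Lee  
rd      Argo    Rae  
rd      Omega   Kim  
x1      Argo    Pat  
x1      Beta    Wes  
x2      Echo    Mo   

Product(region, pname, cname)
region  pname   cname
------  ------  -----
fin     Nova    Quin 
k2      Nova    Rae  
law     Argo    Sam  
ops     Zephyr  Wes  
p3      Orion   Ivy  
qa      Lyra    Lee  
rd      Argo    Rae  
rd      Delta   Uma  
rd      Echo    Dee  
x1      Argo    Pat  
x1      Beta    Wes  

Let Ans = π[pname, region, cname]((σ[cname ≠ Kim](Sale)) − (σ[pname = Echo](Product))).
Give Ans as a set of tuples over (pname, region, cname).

{(Alpha, cs, Bo), (Argo, rd, Rae), (Argo, x1, Pat), (Beta, x1, Wes), (Echo, x2, Mo), (Lyra, qa, Lee), (Zephyr, ops, Wes)}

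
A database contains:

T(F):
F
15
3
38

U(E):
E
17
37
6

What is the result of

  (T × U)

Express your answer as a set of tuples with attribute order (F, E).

{(15, 17), (15, 37), (15, 6), (3, 17), (3, 37), (3, 6), (38, 17), (38, 37), (38, 6)}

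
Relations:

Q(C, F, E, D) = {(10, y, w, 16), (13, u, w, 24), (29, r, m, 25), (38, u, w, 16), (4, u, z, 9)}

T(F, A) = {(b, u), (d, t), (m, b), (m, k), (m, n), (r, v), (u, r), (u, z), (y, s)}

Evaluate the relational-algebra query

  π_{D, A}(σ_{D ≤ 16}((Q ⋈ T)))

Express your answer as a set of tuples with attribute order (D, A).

{(16, r), (16, s), (16, z), (9, r), (9, z)}

Natural join on F: {(10, y, w, 16, s), (13, u, w, 24, r), (13, u, w, 24, z), (29, r, m, 25, v), (38, u, w, 16, r), (38, u, w, 16, z), (4, u, z, 9, r), (4, u, z, 9, z)}
Apply σ_{D ≤ 16}; surviving tuples: {(10, y, w, 16, s), (38, u, w, 16, r), (38, u, w, 16, z), (4, u, z, 9, r), (4, u, z, 9, z)}
π_{D, A} gives {(16, r), (16, s), (16, z), (9, r), (9, z)}.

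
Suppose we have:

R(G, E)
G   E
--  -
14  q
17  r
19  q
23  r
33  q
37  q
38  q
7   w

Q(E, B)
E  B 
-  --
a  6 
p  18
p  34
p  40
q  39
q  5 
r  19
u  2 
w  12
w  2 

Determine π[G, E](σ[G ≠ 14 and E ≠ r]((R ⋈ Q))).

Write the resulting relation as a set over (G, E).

{(19, q), (33, q), (37, q), (38, q), (7, w)}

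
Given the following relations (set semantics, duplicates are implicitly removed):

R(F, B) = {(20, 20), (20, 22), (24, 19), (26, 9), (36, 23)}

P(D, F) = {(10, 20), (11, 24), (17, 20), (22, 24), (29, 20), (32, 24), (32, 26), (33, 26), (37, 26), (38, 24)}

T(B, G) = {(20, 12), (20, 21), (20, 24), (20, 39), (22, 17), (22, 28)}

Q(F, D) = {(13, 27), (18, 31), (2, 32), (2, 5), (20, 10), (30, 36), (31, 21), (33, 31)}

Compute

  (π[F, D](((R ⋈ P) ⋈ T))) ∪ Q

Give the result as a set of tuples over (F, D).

{(13, 27), (18, 31), (2, 32), (2, 5), (20, 10), (20, 17), (20, 29), (30, 36), (31, 21), (33, 31)}

Joining R and P on F yields {(20, 20, 10), (20, 20, 17), (20, 20, 29), (20, 22, 10), (20, 22, 17), (20, 22, 29), (24, 19, 11), (24, 19, 22), (24, 19, 32), (24, 19, 38), (26, 9, 32), (26, 9, 33), (26, 9, 37)}.
Joining (R ⋈ P) and T on B yields {(20, 20, 10, 12), (20, 20, 10, 21), (20, 20, 10, 24), (20, 20, 10, 39), (20, 20, 17, 12), (20, 20, 17, 21), (20, 20, 17, 24), (20, 20, 17, 39), (20, 20, 29, 12), (20, 20, 29, 21), (20, 20, 29, 24), (20, 20, 29, 39), (20, 22, 10, 17), (20, 22, 10, 28), (20, 22, 17, 17), (20, 22, 17, 28), (20, 22, 29, 17), (20, 22, 29, 28)}.
Keep only column(s) F, D (15 duplicate(s) eliminated): {(20, 10), (20, 17), (20, 29)}
Taking the union: {(13, 27), (18, 31), (2, 32), (2, 5), (20, 10), (20, 17), (20, 29), (30, 36), (31, 21), (33, 31)}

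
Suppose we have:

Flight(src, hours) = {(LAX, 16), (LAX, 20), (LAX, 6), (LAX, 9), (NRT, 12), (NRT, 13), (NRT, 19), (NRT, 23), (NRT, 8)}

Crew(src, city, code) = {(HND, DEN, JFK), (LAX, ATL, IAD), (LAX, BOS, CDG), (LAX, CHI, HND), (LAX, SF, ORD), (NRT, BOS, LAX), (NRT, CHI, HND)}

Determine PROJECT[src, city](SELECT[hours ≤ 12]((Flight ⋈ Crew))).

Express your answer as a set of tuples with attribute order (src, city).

Flight ⋈ Crew (natural join on src): {(LAX, 16, ATL, IAD), (LAX, 16, BOS, CDG), (LAX, 16, CHI, HND), (LAX, 16, SF, ORD), (LAX, 20, ATL, IAD), (LAX, 20, BOS, CDG), (LAX, 20, CHI, HND), (LAX, 20, SF, ORD), (LAX, 6, ATL, IAD), (LAX, 6, BOS, CDG), (LAX, 6, CHI, HND), (LAX, 6, SF, ORD), (LAX, 9, ATL, IAD), (LAX, 9, BOS, CDG), (LAX, 9, CHI, HND), (LAX, 9, SF, ORD), (NRT, 12, BOS, LAX), (NRT, 12, CHI, HND), (NRT, 13, BOS, LAX), (NRT, 13, CHI, HND), (NRT, 19, BOS, LAX), (NRT, 19, CHI, HND), (NRT, 23, BOS, LAX), (NRT, 23, CHI, HND), (NRT, 8, BOS, LAX), (NRT, 8, CHI, HND)}
σ[hours ≤ 12]: keep tuples satisfying hours ≤ 12 → {(LAX, 6, ATL, IAD), (LAX, 6, BOS, CDG), (LAX, 6, CHI, HND), (LAX, 6, SF, ORD), (LAX, 9, ATL, IAD), (LAX, 9, BOS, CDG), (LAX, 9, CHI, HND), (LAX, 9, SF, ORD), (NRT, 12, BOS, LAX), (NRT, 12, CHI, HND), (NRT, 8, BOS, LAX), (NRT, 8, CHI, HND)}
Keep only column(s) src, city (6 duplicate(s) eliminated): {(LAX, ATL), (LAX, BOS), (LAX, CHI), (LAX, SF), (NRT, BOS), (NRT, CHI)}

{(LAX, ATL), (LAX, BOS), (LAX, CHI), (LAX, SF), (NRT, BOS), (NRT, CHI)}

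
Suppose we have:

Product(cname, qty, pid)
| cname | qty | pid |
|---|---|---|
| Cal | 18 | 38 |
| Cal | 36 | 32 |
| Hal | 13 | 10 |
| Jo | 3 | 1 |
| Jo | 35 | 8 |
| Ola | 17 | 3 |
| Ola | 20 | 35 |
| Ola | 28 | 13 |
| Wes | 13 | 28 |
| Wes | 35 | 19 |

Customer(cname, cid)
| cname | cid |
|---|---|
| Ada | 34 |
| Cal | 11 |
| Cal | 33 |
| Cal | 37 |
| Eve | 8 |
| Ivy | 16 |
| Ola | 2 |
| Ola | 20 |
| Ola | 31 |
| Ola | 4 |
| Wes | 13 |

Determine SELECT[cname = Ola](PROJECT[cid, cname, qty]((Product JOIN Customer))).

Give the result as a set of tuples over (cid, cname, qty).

Product ⋈ Customer (natural join on cname): {(Cal, 18, 38, 11), (Cal, 18, 38, 33), (Cal, 18, 38, 37), (Cal, 36, 32, 11), (Cal, 36, 32, 33), (Cal, 36, 32, 37), (Ola, 17, 3, 2), (Ola, 17, 3, 20), (Ola, 17, 3, 31), (Ola, 17, 3, 4), (Ola, 20, 35, 2), (Ola, 20, 35, 20), (Ola, 20, 35, 31), (Ola, 20, 35, 4), (Ola, 28, 13, 2), (Ola, 28, 13, 20), (Ola, 28, 13, 31), (Ola, 28, 13, 4), (Wes, 13, 28, 13), (Wes, 35, 19, 13)}
π_{cid, cname, qty} gives {(11, Cal, 18), (11, Cal, 36), (13, Wes, 13), (13, Wes, 35), (2, Ola, 17), (2, Ola, 20), (2, Ola, 28), (20, Ola, 17), (20, Ola, 20), (20, Ola, 28), (31, Ola, 17), (31, Ola, 20), (31, Ola, 28), (33, Cal, 18), (33, Cal, 36), (37, Cal, 18), (37, Cal, 36), (4, Ola, 17), (4, Ola, 20), (4, Ola, 28)}.
Filtering on cname = Ola leaves {(2, Ola, 17), (2, Ola, 20), (2, Ola, 28), (20, Ola, 17), (20, Ola, 20), (20, Ola, 28), (31, Ola, 17), (31, Ola, 20), (31, Ola, 28), (4, Ola, 17), (4, Ola, 20), (4, Ola, 28)}.

{(2, Ola, 17), (2, Ola, 20), (2, Ola, 28), (20, Ola, 17), (20, Ola, 20), (20, Ola, 28), (31, Ola, 17), (31, Ola, 20), (31, Ola, 28), (4, Ola, 17), (4, Ola, 20), (4, Ola, 28)}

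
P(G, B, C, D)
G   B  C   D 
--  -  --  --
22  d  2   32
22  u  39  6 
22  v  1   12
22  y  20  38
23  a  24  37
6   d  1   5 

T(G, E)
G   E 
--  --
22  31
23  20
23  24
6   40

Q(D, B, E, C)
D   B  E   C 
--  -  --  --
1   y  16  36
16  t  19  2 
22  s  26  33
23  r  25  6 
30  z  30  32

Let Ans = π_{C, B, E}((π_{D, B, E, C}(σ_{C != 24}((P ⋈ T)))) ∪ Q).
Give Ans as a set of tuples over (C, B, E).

{(1, d, 40), (1, v, 31), (2, d, 31), (2, t, 19), (20, y, 31), (32, z, 30), (33, s, 26), (36, y, 16), (39, u, 31), (6, r, 25)}

P ⋈ T (natural join on G): {(22, d, 2, 32, 31), (22, u, 39, 6, 31), (22, v, 1, 12, 31), (22, y, 20, 38, 31), (23, a, 24, 37, 20), (23, a, 24, 37, 24), (6, d, 1, 5, 40)}
Selection C != 24: {(22, d, 2, 32, 31), (22, u, 39, 6, 31), (22, v, 1, 12, 31), (22, y, 20, 38, 31), (6, d, 1, 5, 40)}
Projecting to D, B, E, C: {(12, v, 31, 1), (32, d, 31, 2), (38, y, 31, 20), (5, d, 40, 1), (6, u, 31, 39)}
Set union of the two operands is {(1, y, 16, 36), (12, v, 31, 1), (16, t, 19, 2), (22, s, 26, 33), (23, r, 25, 6), (30, z, 30, 32), (32, d, 31, 2), (38, y, 31, 20), (5, d, 40, 1), (6, u, 31, 39)}.
Projecting to C, B, E: {(1, d, 40), (1, v, 31), (2, d, 31), (2, t, 19), (20, y, 31), (32, z, 30), (33, s, 26), (36, y, 16), (39, u, 31), (6, r, 25)}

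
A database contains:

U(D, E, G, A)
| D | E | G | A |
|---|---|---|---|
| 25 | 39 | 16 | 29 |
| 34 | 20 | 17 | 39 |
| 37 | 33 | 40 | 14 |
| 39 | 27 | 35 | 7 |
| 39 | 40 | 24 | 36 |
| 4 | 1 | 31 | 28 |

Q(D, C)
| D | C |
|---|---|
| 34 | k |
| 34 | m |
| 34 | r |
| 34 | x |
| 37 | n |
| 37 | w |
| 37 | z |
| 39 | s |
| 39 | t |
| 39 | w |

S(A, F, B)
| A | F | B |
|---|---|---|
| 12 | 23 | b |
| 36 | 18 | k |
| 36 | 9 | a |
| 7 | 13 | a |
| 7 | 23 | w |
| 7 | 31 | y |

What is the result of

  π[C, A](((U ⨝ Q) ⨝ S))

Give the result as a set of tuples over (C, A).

{(s, 36), (s, 7), (t, 36), (t, 7), (w, 36), (w, 7)}

Joining U and Q on D yields {(34, 20, 17, 39, k), (34, 20, 17, 39, m), (34, 20, 17, 39, r), (34, 20, 17, 39, x), (37, 33, 40, 14, n), (37, 33, 40, 14, w), (37, 33, 40, 14, z), (39, 27, 35, 7, s), (39, 27, 35, 7, t), (39, 27, 35, 7, w), (39, 40, 24, 36, s), (39, 40, 24, 36, t), (39, 40, 24, 36, w)}.
Joining (U ⨝ Q) and S on A yields {(39, 27, 35, 7, s, 13, a), (39, 27, 35, 7, s, 23, w), (39, 27, 35, 7, s, 31, y), (39, 27, 35, 7, t, 13, a), (39, 27, 35, 7, t, 23, w), (39, 27, 35, 7, t, 31, y), (39, 27, 35, 7, w, 13, a), (39, 27, 35, 7, w, 23, w), (39, 27, 35, 7, w, 31, y), (39, 40, 24, 36, s, 18, k), (39, 40, 24, 36, s, 9, a), (39, 40, 24, 36, t, 18, k), (39, 40, 24, 36, t, 9, a), (39, 40, 24, 36, w, 18, k), (39, 40, 24, 36, w, 9, a)}.
Keep only column(s) C, A (9 duplicate(s) eliminated): {(s, 36), (s, 7), (t, 36), (t, 7), (w, 36), (w, 7)}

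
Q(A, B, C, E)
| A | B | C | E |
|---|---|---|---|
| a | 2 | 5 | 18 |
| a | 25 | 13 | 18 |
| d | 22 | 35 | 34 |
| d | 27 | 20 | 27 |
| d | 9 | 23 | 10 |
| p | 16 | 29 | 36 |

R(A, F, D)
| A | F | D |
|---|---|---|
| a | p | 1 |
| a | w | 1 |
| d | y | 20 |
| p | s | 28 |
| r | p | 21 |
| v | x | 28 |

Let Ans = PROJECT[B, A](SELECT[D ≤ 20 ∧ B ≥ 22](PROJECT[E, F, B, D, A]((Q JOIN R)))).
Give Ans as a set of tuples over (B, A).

{(22, d), (25, a), (27, d)}

Joining Q and R on A yields {(a, 2, 5, 18, p, 1), (a, 2, 5, 18, w, 1), (a, 25, 13, 18, p, 1), (a, 25, 13, 18, w, 1), (d, 22, 35, 34, y, 20), (d, 27, 20, 27, y, 20), (d, 9, 23, 10, y, 20), (p, 16, 29, 36, s, 28)}.
Projecting to E, F, B, D, A: {(10, y, 9, 20, d), (18, p, 2, 1, a), (18, p, 25, 1, a), (18, w, 2, 1, a), (18, w, 25, 1, a), (27, y, 27, 20, d), (34, y, 22, 20, d), (36, s, 16, 28, p)}
Selection D ≤ 20 ∧ B ≥ 22: {(18, p, 25, 1, a), (18, w, 25, 1, a), (27, y, 27, 20, d), (34, y, 22, 20, d)}
Projecting to B, A (1 duplicate(s) eliminated): {(22, d), (25, a), (27, d)}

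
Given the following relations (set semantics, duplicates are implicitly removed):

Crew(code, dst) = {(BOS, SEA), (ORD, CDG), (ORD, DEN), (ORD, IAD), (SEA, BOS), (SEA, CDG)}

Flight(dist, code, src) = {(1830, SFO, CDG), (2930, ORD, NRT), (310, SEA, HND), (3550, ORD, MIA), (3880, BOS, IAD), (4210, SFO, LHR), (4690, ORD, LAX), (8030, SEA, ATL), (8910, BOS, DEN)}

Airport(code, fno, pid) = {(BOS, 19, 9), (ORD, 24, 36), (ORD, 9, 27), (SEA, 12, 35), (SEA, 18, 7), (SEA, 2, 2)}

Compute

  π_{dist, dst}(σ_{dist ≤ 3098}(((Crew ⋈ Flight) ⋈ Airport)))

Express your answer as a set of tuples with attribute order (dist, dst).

Crew ⋈ Flight (natural join on code): {(BOS, SEA, 3880, IAD), (BOS, SEA, 8910, DEN), (ORD, CDG, 2930, NRT), (ORD, CDG, 3550, MIA), (ORD, CDG, 4690, LAX), (ORD, DEN, 2930, NRT), (ORD, DEN, 3550, MIA), (ORD, DEN, 4690, LAX), (ORD, IAD, 2930, NRT), (ORD, IAD, 3550, MIA), (ORD, IAD, 4690, LAX), (SEA, BOS, 310, HND), (SEA, BOS, 8030, ATL), (SEA, CDG, 310, HND), (SEA, CDG, 8030, ATL)}
(Crew ⋈ Flight) ⋈ Airport (natural join on code): {(BOS, SEA, 3880, IAD, 19, 9), (BOS, SEA, 8910, DEN, 19, 9), (ORD, CDG, 2930, NRT, 24, 36), (ORD, CDG, 2930, NRT, 9, 27), (ORD, CDG, 3550, MIA, 24, 36), (ORD, CDG, 3550, MIA, 9, 27), (ORD, CDG, 4690, LAX, 24, 36), (ORD, CDG, 4690, LAX, 9, 27), (ORD, DEN, 2930, NRT, 24, 36), (ORD, DEN, 2930, NRT, 9, 27), (ORD, DEN, 3550, MIA, 24, 36), (ORD, DEN, 3550, MIA, 9, 27), (ORD, DEN, 4690, LAX, 24, 36), (ORD, DEN, 4690, LAX, 9, 27), (ORD, IAD, 2930, NRT, 24, 36), (ORD, IAD, 2930, NRT, 9, 27), (ORD, IAD, 3550, MIA, 24, 36), (ORD, IAD, 3550, MIA, 9, 27), (ORD, IAD, 4690, LAX, 24, 36), (ORD, IAD, 4690, LAX, 9, 27), (SEA, BOS, 310, HND, 12, 35), (SEA, BOS, 310, HND, 18, 7), (SEA, BOS, 310, HND, 2, 2), (SEA, BOS, 8030, ATL, 12, 35), (SEA, BOS, 8030, ATL, 18, 7), (SEA, BOS, 8030, ATL, 2, 2), (SEA, CDG, 310, HND, 12, 35), (SEA, CDG, 310, HND, 18, 7), (SEA, CDG, 310, HND, 2, 2), (SEA, CDG, 8030, ATL, 12, 35), (SEA, CDG, 8030, ATL, 18, 7), (SEA, CDG, 8030, ATL, 2, 2)}
Selection dist ≤ 3098: {(ORD, CDG, 2930, NRT, 24, 36), (ORD, CDG, 2930, NRT, 9, 27), (ORD, DEN, 2930, NRT, 24, 36), (ORD, DEN, 2930, NRT, 9, 27), (ORD, IAD, 2930, NRT, 24, 36), (ORD, IAD, 2930, NRT, 9, 27), (SEA, BOS, 310, HND, 12, 35), (SEA, BOS, 310, HND, 18, 7), (SEA, BOS, 310, HND, 2, 2), (SEA, CDG, 310, HND, 12, 35), (SEA, CDG, 310, HND, 18, 7), (SEA, CDG, 310, HND, 2, 2)}
π[dist, dst]: project onto (dist, dst) (7 duplicate(s) eliminated) → {(2930, CDG), (2930, DEN), (2930, IAD), (310, BOS), (310, CDG)}

{(2930, CDG), (2930, DEN), (2930, IAD), (310, BOS), (310, CDG)}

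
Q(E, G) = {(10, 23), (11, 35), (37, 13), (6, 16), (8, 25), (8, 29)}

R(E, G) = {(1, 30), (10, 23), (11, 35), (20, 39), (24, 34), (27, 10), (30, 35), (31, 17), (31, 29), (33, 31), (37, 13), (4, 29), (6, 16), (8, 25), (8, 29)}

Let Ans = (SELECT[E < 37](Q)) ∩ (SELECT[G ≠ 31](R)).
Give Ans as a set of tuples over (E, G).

Selection E < 37: {(10, 23), (11, 35), (6, 16), (8, 25), (8, 29)}
Selection G ≠ 31: {(1, 30), (10, 23), (11, 35), (20, 39), (24, 34), (27, 10), (30, 35), (31, 17), (31, 29), (37, 13), (4, 29), (6, 16), (8, 25), (8, 29)}
Taking the intersection: {(10, 23), (11, 35), (6, 16), (8, 25), (8, 29)}

{(10, 23), (11, 35), (6, 16), (8, 25), (8, 29)}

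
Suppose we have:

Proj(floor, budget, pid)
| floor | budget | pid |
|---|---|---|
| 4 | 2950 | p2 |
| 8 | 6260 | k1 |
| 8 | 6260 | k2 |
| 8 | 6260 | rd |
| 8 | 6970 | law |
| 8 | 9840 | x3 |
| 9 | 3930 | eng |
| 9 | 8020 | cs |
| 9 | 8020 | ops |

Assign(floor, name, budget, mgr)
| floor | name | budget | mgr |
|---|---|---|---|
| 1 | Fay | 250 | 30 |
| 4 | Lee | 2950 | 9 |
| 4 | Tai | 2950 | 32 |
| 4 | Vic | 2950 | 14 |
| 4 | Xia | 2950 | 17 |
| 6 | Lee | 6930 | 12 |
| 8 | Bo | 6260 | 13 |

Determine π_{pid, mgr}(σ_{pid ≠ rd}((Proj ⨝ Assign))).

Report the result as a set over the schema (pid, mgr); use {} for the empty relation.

Joining Proj and Assign on floor, budget yields {(4, 2950, p2, Lee, 9), (4, 2950, p2, Tai, 32), (4, 2950, p2, Vic, 14), (4, 2950, p2, Xia, 17), (8, 6260, k1, Bo, 13), (8, 6260, k2, Bo, 13), (8, 6260, rd, Bo, 13)}.
σ[pid ≠ rd]: keep tuples satisfying pid ≠ rd → {(4, 2950, p2, Lee, 9), (4, 2950, p2, Tai, 32), (4, 2950, p2, Vic, 14), (4, 2950, p2, Xia, 17), (8, 6260, k1, Bo, 13), (8, 6260, k2, Bo, 13)}
Projecting to pid, mgr: {(k1, 13), (k2, 13), (p2, 14), (p2, 17), (p2, 32), (p2, 9)}

{(k1, 13), (k2, 13), (p2, 14), (p2, 17), (p2, 32), (p2, 9)}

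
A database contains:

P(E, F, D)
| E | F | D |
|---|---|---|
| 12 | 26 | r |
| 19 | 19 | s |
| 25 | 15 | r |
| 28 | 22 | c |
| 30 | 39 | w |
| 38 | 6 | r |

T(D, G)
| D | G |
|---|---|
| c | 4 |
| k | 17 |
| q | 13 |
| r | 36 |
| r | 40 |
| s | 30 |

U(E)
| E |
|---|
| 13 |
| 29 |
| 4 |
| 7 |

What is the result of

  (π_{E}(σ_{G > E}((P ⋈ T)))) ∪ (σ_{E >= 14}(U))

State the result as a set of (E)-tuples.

P ⋈ T (natural join on D): {(12, 26, r, 36), (12, 26, r, 40), (19, 19, s, 30), (25, 15, r, 36), (25, 15, r, 40), (28, 22, c, 4), (38, 6, r, 36), (38, 6, r, 40)}
σ[G > E]: keep tuples satisfying G > E → {(12, 26, r, 36), (12, 26, r, 40), (19, 19, s, 30), (25, 15, r, 36), (25, 15, r, 40), (38, 6, r, 40)}
Projecting to E (2 duplicate(s) eliminated): {12, 19, 25, 38}
σ[E >= 14]: keep tuples satisfying E >= 14 → {29}
Set union of the two operands is {12, 19, 25, 29, 38}.

{12, 19, 25, 29, 38}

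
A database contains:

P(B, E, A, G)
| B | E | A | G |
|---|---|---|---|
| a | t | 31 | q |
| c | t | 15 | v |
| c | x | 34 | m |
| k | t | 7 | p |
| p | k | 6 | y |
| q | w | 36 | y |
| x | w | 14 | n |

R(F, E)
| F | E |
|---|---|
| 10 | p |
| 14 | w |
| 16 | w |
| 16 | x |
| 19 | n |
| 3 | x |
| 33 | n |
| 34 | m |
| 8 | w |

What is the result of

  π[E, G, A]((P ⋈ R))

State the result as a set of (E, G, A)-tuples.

Joining P and R on E yields {(c, x, 34, m, 16), (c, x, 34, m, 3), (q, w, 36, y, 14), (q, w, 36, y, 16), (q, w, 36, y, 8), (x, w, 14, n, 14), (x, w, 14, n, 16), (x, w, 14, n, 8)}.
π[E, G, A]: project onto (E, G, A) (5 duplicate(s) eliminated) → {(w, n, 14), (w, y, 36), (x, m, 34)}

{(w, n, 14), (w, y, 36), (x, m, 34)}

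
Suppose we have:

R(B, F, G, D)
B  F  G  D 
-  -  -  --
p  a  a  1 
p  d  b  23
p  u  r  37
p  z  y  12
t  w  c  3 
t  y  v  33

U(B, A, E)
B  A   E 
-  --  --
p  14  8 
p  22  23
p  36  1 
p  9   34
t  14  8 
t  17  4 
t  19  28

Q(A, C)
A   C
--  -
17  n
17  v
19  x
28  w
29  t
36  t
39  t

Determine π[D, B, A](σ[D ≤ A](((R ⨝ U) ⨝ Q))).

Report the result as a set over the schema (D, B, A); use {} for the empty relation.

{(1, p, 36), (12, p, 36), (23, p, 36), (3, t, 17), (3, t, 19)}

R ⋈ U (natural join on B): {(p, a, a, 1, 14, 8), (p, a, a, 1, 22, 23), (p, a, a, 1, 36, 1), (p, a, a, 1, 9, 34), (p, d, b, 23, 14, 8), (p, d, b, 23, 22, 23), (p, d, b, 23, 36, 1), (p, d, b, 23, 9, 34), (p, u, r, 37, 14, 8), (p, u, r, 37, 22, 23), (p, u, r, 37, 36, 1), (p, u, r, 37, 9, 34), (p, z, y, 12, 14, 8), (p, z, y, 12, 22, 23), (p, z, y, 12, 36, 1), (p, z, y, 12, 9, 34), (t, w, c, 3, 14, 8), (t, w, c, 3, 17, 4), (t, w, c, 3, 19, 28), (t, y, v, 33, 14, 8), (t, y, v, 33, 17, 4), (t, y, v, 33, 19, 28)}
(R ⨝ U) ⋈ Q (natural join on A): {(p, a, a, 1, 36, 1, t), (p, d, b, 23, 36, 1, t), (p, u, r, 37, 36, 1, t), (p, z, y, 12, 36, 1, t), (t, w, c, 3, 17, 4, n), (t, w, c, 3, 17, 4, v), (t, w, c, 3, 19, 28, x), (t, y, v, 33, 17, 4, n), (t, y, v, 33, 17, 4, v), (t, y, v, 33, 19, 28, x)}
σ[D ≤ A]: keep tuples satisfying D ≤ A → {(p, a, a, 1, 36, 1, t), (p, d, b, 23, 36, 1, t), (p, z, y, 12, 36, 1, t), (t, w, c, 3, 17, 4, n), (t, w, c, 3, 17, 4, v), (t, w, c, 3, 19, 28, x)}
Keep only column(s) D, B, A (1 duplicate(s) eliminated): {(1, p, 36), (12, p, 36), (23, p, 36), (3, t, 17), (3, t, 19)}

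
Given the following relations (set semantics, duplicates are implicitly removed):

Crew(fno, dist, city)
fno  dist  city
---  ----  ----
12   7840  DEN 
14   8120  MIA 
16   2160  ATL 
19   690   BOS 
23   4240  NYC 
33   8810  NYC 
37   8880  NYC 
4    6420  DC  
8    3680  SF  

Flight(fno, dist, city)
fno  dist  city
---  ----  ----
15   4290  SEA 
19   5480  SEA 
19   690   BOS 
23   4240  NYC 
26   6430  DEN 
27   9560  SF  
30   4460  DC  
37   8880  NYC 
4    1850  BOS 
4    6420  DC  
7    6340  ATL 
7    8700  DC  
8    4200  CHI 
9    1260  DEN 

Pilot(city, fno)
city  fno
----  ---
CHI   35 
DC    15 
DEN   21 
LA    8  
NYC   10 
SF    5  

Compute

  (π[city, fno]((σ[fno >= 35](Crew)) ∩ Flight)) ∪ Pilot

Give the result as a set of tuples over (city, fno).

{(CHI, 35), (DC, 15), (DEN, 21), (LA, 8), (NYC, 10), (NYC, 37), (SF, 5)}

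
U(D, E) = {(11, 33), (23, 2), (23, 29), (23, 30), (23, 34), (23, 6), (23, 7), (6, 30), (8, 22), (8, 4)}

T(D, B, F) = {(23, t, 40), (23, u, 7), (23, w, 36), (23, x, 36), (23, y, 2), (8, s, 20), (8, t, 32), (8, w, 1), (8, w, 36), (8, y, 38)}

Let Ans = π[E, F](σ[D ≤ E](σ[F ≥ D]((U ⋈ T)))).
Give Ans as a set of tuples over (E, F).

{(22, 20), (22, 32), (22, 36), (22, 38), (29, 36), (29, 40), (30, 36), (30, 40), (34, 36), (34, 40)}

Joining U and T on D yields {(23, 2, t, 40), (23, 2, u, 7), (23, 2, w, 36), (23, 2, x, 36), (23, 2, y, 2), (23, 29, t, 40), (23, 29, u, 7), (23, 29, w, 36), (23, 29, x, 36), (23, 29, y, 2), (23, 30, t, 40), (23, 30, u, 7), (23, 30, w, 36), (23, 30, x, 36), (23, 30, y, 2), (23, 34, t, 40), (23, 34, u, 7), (23, 34, w, 36), (23, 34, x, 36), (23, 34, y, 2), (23, 6, t, 40), (23, 6, u, 7), (23, 6, w, 36), (23, 6, x, 36), (23, 6, y, 2), (23, 7, t, 40), (23, 7, u, 7), (23, 7, w, 36), (23, 7, x, 36), (23, 7, y, 2), (8, 22, s, 20), (8, 22, t, 32), (8, 22, w, 1), (8, 22, w, 36), (8, 22, y, 38), (8, 4, s, 20), (8, 4, t, 32), (8, 4, w, 1), (8, 4, w, 36), (8, 4, y, 38)}.
Selection F ≥ D: {(23, 2, t, 40), (23, 2, w, 36), (23, 2, x, 36), (23, 29, t, 40), (23, 29, w, 36), (23, 29, x, 36), (23, 30, t, 40), (23, 30, w, 36), (23, 30, x, 36), (23, 34, t, 40), (23, 34, w, 36), (23, 34, x, 36), (23, 6, t, 40), (23, 6, w, 36), (23, 6, x, 36), (23, 7, t, 40), (23, 7, w, 36), (23, 7, x, 36), (8, 22, s, 20), (8, 22, t, 32), (8, 22, w, 36), (8, 22, y, 38), (8, 4, s, 20), (8, 4, t, 32), (8, 4, w, 36), (8, 4, y, 38)}
Selection D ≤ E: {(23, 29, t, 40), (23, 29, w, 36), (23, 29, x, 36), (23, 30, t, 40), (23, 30, w, 36), (23, 30, x, 36), (23, 34, t, 40), (23, 34, w, 36), (23, 34, x, 36), (8, 22, s, 20), (8, 22, t, 32), (8, 22, w, 36), (8, 22, y, 38)}
π[E, F]: project onto (E, F) (3 duplicate(s) eliminated) → {(22, 20), (22, 32), (22, 36), (22, 38), (29, 36), (29, 40), (30, 36), (30, 40), (34, 36), (34, 40)}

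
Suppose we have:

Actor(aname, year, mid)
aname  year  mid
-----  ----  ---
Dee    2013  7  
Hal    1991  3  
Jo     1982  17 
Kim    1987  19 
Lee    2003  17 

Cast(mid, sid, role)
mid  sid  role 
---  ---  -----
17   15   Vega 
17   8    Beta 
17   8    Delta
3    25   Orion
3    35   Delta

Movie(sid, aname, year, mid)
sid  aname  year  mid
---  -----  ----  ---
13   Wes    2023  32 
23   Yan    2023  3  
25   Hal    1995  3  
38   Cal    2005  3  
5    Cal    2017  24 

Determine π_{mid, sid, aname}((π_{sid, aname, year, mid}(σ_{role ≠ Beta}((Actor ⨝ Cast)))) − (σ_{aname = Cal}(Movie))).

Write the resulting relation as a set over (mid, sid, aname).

Natural join on mid: {(Hal, 1991, 3, 25, Orion), (Hal, 1991, 3, 35, Delta), (Jo, 1982, 17, 15, Vega), (Jo, 1982, 17, 8, Beta), (Jo, 1982, 17, 8, Delta), (Lee, 2003, 17, 15, Vega), (Lee, 2003, 17, 8, Beta), (Lee, 2003, 17, 8, Delta)}
σ[role ≠ Beta]: keep tuples satisfying role ≠ Beta → {(Hal, 1991, 3, 25, Orion), (Hal, 1991, 3, 35, Delta), (Jo, 1982, 17, 15, Vega), (Jo, 1982, 17, 8, Delta), (Lee, 2003, 17, 15, Vega), (Lee, 2003, 17, 8, Delta)}
Keep only column(s) sid, aname, year, mid: {(15, Jo, 1982, 17), (15, Lee, 2003, 17), (25, Hal, 1991, 3), (35, Hal, 1991, 3), (8, Jo, 1982, 17), (8, Lee, 2003, 17)}
σ[aname = Cal]: keep tuples satisfying aname = Cal → {(38, Cal, 2005, 3), (5, Cal, 2017, 24)}
Set difference of the two operands is {(15, Jo, 1982, 17), (15, Lee, 2003, 17), (25, Hal, 1991, 3), (35, Hal, 1991, 3), (8, Jo, 1982, 17), (8, Lee, 2003, 17)}.
Keep only column(s) mid, sid, aname: {(17, 15, Jo), (17, 15, Lee), (17, 8, Jo), (17, 8, Lee), (3, 25, Hal), (3, 35, Hal)}

{(17, 15, Jo), (17, 15, Lee), (17, 8, Jo), (17, 8, Lee), (3, 25, Hal), (3, 35, Hal)}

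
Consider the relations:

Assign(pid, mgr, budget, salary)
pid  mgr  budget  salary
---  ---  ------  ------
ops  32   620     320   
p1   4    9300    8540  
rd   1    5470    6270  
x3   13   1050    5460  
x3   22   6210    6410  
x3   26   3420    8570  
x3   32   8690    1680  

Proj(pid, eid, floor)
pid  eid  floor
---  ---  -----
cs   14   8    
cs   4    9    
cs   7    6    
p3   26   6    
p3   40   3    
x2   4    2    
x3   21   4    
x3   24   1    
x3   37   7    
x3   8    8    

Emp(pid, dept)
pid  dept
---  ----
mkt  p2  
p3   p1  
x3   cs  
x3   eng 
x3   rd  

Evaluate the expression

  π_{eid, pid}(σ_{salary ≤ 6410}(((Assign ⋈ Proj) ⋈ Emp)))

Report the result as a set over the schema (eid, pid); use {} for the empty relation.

Natural join on pid: {(x3, 13, 1050, 5460, 21, 4), (x3, 13, 1050, 5460, 24, 1), (x3, 13, 1050, 5460, 37, 7), (x3, 13, 1050, 5460, 8, 8), (x3, 22, 6210, 6410, 21, 4), (x3, 22, 6210, 6410, 24, 1), (x3, 22, 6210, 6410, 37, 7), (x3, 22, 6210, 6410, 8, 8), (x3, 26, 3420, 8570, 21, 4), (x3, 26, 3420, 8570, 24, 1), (x3, 26, 3420, 8570, 37, 7), (x3, 26, 3420, 8570, 8, 8), (x3, 32, 8690, 1680, 21, 4), (x3, 32, 8690, 1680, 24, 1), (x3, 32, 8690, 1680, 37, 7), (x3, 32, 8690, 1680, 8, 8)}
Natural join on pid: {(x3, 13, 1050, 5460, 21, 4, cs), (x3, 13, 1050, 5460, 21, 4, eng), (x3, 13, 1050, 5460, 21, 4, rd), (x3, 13, 1050, 5460, 24, 1, cs), (x3, 13, 1050, 5460, 24, 1, eng), (x3, 13, 1050, 5460, 24, 1, rd), (x3, 13, 1050, 5460, 37, 7, cs), (x3, 13, 1050, 5460, 37, 7, eng), (x3, 13, 1050, 5460, 37, 7, rd), (x3, 13, 1050, 5460, 8, 8, cs), (x3, 13, 1050, 5460, 8, 8, eng), (x3, 13, 1050, 5460, 8, 8, rd), (x3, 22, 6210, 6410, 21, 4, cs), (x3, 22, 6210, 6410, 21, 4, eng), (x3, 22, 6210, 6410, 21, 4, rd), (x3, 22, 6210, 6410, 24, 1, cs), (x3, 22, 6210, 6410, 24, 1, eng), (x3, 22, 6210, 6410, 24, 1, rd), (x3, 22, 6210, 6410, 37, 7, cs), (x3, 22, 6210, 6410, 37, 7, eng), (x3, 22, 6210, 6410, 37, 7, rd), (x3, 22, 6210, 6410, 8, 8, cs), (x3, 22, 6210, 6410, 8, 8, eng), (x3, 22, 6210, 6410, 8, 8, rd), (x3, 26, 3420, 8570, 21, 4, cs), (x3, 26, 3420, 8570, 21, 4, eng), (x3, 26, 3420, 8570, 21, 4, rd), (x3, 26, 3420, 8570, 24, 1, cs), (x3, 26, 3420, 8570, 24, 1, eng), (x3, 26, 3420, 8570, 24, 1, rd), (x3, 26, 3420, 8570, 37, 7, cs), (x3, 26, 3420, 8570, 37, 7, eng), (x3, 26, 3420, 8570, 37, 7, rd), (x3, 26, 3420, 8570, 8, 8, cs), (x3, 26, 3420, 8570, 8, 8, eng), (x3, 26, 3420, 8570, 8, 8, rd), (x3, 32, 8690, 1680, 21, 4, cs), (x3, 32, 8690, 1680, 21, 4, eng), (x3, 32, 8690, 1680, 21, 4, rd), (x3, 32, 8690, 1680, 24, 1, cs), (x3, 32, 8690, 1680, 24, 1, eng), (x3, 32, 8690, 1680, 24, 1, rd), (x3, 32, 8690, 1680, 37, 7, cs), (x3, 32, 8690, 1680, 37, 7, eng), (x3, 32, 8690, 1680, 37, 7, rd), (x3, 32, 8690, 1680, 8, 8, cs), (x3, 32, 8690, 1680, 8, 8, eng), (x3, 32, 8690, 1680, 8, 8, rd)}
σ[salary ≤ 6410]: keep tuples satisfying salary ≤ 6410 → {(x3, 13, 1050, 5460, 21, 4, cs), (x3, 13, 1050, 5460, 21, 4, eng), (x3, 13, 1050, 5460, 21, 4, rd), (x3, 13, 1050, 5460, 24, 1, cs), (x3, 13, 1050, 5460, 24, 1, eng), (x3, 13, 1050, 5460, 24, 1, rd), (x3, 13, 1050, 5460, 37, 7, cs), (x3, 13, 1050, 5460, 37, 7, eng), (x3, 13, 1050, 5460, 37, 7, rd), (x3, 13, 1050, 5460, 8, 8, cs), (x3, 13, 1050, 5460, 8, 8, eng), (x3, 13, 1050, 5460, 8, 8, rd), (x3, 22, 6210, 6410, 21, 4, cs), (x3, 22, 6210, 6410, 21, 4, eng), (x3, 22, 6210, 6410, 21, 4, rd), (x3, 22, 6210, 6410, 24, 1, cs), (x3, 22, 6210, 6410, 24, 1, eng), (x3, 22, 6210, 6410, 24, 1, rd), (x3, 22, 6210, 6410, 37, 7, cs), (x3, 22, 6210, 6410, 37, 7, eng), (x3, 22, 6210, 6410, 37, 7, rd), (x3, 22, 6210, 6410, 8, 8, cs), (x3, 22, 6210, 6410, 8, 8, eng), (x3, 22, 6210, 6410, 8, 8, rd), (x3, 32, 8690, 1680, 21, 4, cs), (x3, 32, 8690, 1680, 21, 4, eng), (x3, 32, 8690, 1680, 21, 4, rd), (x3, 32, 8690, 1680, 24, 1, cs), (x3, 32, 8690, 1680, 24, 1, eng), (x3, 32, 8690, 1680, 24, 1, rd), (x3, 32, 8690, 1680, 37, 7, cs), (x3, 32, 8690, 1680, 37, 7, eng), (x3, 32, 8690, 1680, 37, 7, rd), (x3, 32, 8690, 1680, 8, 8, cs), (x3, 32, 8690, 1680, 8, 8, eng), (x3, 32, 8690, 1680, 8, 8, rd)}
π[eid, pid]: project onto (eid, pid) (32 duplicate(s) eliminated) → {(21, x3), (24, x3), (37, x3), (8, x3)}

{(21, x3), (24, x3), (37, x3), (8, x3)}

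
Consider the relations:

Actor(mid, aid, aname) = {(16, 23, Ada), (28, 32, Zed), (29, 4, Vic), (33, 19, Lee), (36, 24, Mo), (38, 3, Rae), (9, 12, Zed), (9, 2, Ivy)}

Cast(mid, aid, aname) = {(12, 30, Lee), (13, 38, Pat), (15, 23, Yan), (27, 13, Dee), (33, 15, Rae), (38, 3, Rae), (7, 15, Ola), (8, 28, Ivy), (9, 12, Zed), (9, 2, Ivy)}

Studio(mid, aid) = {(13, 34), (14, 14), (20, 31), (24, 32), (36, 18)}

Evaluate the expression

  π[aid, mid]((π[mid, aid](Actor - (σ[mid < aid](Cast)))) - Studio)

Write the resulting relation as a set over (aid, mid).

Apply σ_{mid < aid}; surviving tuples: {(12, 30, Lee), (13, 38, Pat), (15, 23, Yan), (7, 15, Ola), (8, 28, Ivy), (9, 12, Zed)}
Difference: {(16, 23, Ada), (28, 32, Zed), (29, 4, Vic), (33, 19, Lee), (36, 24, Mo), (38, 3, Rae), (9, 12, Zed), (9, 2, Ivy)} with {(12, 30, Lee), (13, 38, Pat), (15, 23, Yan), (7, 15, Ola), (8, 28, Ivy), (9, 12, Zed)} → {(16, 23, Ada), (28, 32, Zed), (29, 4, Vic), (33, 19, Lee), (36, 24, Mo), (38, 3, Rae), (9, 2, Ivy)}
π[mid, aid]: project onto (mid, aid) → {(16, 23), (28, 32), (29, 4), (33, 19), (36, 24), (38, 3), (9, 2)}
Difference: {(16, 23), (28, 32), (29, 4), (33, 19), (36, 24), (38, 3), (9, 2)} with {(13, 34), (14, 14), (20, 31), (24, 32), (36, 18)} → {(16, 23), (28, 32), (29, 4), (33, 19), (36, 24), (38, 3), (9, 2)}
π[aid, mid]: project onto (aid, mid) → {(19, 33), (2, 9), (23, 16), (24, 36), (3, 38), (32, 28), (4, 29)}

{(19, 33), (2, 9), (23, 16), (24, 36), (3, 38), (32, 28), (4, 29)}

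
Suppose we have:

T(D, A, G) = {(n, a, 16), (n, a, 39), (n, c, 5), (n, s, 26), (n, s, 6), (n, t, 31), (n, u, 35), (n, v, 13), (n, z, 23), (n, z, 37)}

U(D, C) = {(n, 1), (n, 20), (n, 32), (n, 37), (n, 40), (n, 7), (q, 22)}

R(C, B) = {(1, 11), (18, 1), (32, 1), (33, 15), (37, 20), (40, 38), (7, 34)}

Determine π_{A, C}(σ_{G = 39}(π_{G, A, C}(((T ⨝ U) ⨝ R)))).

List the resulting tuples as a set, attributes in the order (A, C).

T ⋈ U (natural join on D): {(n, a, 16, 1), (n, a, 16, 20), (n, a, 16, 32), (n, a, 16, 37), (n, a, 16, 40), (n, a, 16, 7), (n, a, 39, 1), (n, a, 39, 20), (n, a, 39, 32), (n, a, 39, 37), (n, a, 39, 40), (n, a, 39, 7), (n, c, 5, 1), (n, c, 5, 20), (n, c, 5, 32), (n, c, 5, 37), (n, c, 5, 40), (n, c, 5, 7), (n, s, 26, 1), (n, s, 26, 20), (n, s, 26, 32), (n, s, 26, 37), (n, s, 26, 40), (n, s, 26, 7), (n, s, 6, 1), (n, s, 6, 20), (n, s, 6, 32), (n, s, 6, 37), (n, s, 6, 40), (n, s, 6, 7), (n, t, 31, 1), (n, t, 31, 20), (n, t, 31, 32), (n, t, 31, 37), (n, t, 31, 40), (n, t, 31, 7), (n, u, 35, 1), (n, u, 35, 20), (n, u, 35, 32), (n, u, 35, 37), (n, u, 35, 40), (n, u, 35, 7), (n, v, 13, 1), (n, v, 13, 20), (n, v, 13, 32), (n, v, 13, 37), (n, v, 13, 40), (n, v, 13, 7), (n, z, 23, 1), (n, z, 23, 20), (n, z, 23, 32), (n, z, 23, 37), (n, z, 23, 40), (n, z, 23, 7), (n, z, 37, 1), (n, z, 37, 20), (n, z, 37, 32), (n, z, 37, 37), (n, z, 37, 40), (n, z, 37, 7)}
(T ⨝ U) ⋈ R (natural join on C): {(n, a, 16, 1, 11), (n, a, 16, 32, 1), (n, a, 16, 37, 20), (n, a, 16, 40, 38), (n, a, 16, 7, 34), (n, a, 39, 1, 11), (n, a, 39, 32, 1), (n, a, 39, 37, 20), (n, a, 39, 40, 38), (n, a, 39, 7, 34), (n, c, 5, 1, 11), (n, c, 5, 32, 1), (n, c, 5, 37, 20), (n, c, 5, 40, 38), (n, c, 5, 7, 34), (n, s, 26, 1, 11), (n, s, 26, 32, 1), (n, s, 26, 37, 20), (n, s, 26, 40, 38), (n, s, 26, 7, 34), (n, s, 6, 1, 11), (n, s, 6, 32, 1), (n, s, 6, 37, 20), (n, s, 6, 40, 38), (n, s, 6, 7, 34), (n, t, 31, 1, 11), (n, t, 31, 32, 1), (n, t, 31, 37, 20), (n, t, 31, 40, 38), (n, t, 31, 7, 34), (n, u, 35, 1, 11), (n, u, 35, 32, 1), (n, u, 35, 37, 20), (n, u, 35, 40, 38), (n, u, 35, 7, 34), (n, v, 13, 1, 11), (n, v, 13, 32, 1), (n, v, 13, 37, 20), (n, v, 13, 40, 38), (n, v, 13, 7, 34), (n, z, 23, 1, 11), (n, z, 23, 32, 1), (n, z, 23, 37, 20), (n, z, 23, 40, 38), (n, z, 23, 7, 34), (n, z, 37, 1, 11), (n, z, 37, 32, 1), (n, z, 37, 37, 20), (n, z, 37, 40, 38), (n, z, 37, 7, 34)}
π_{G, A, C} gives {(13, v, 1), (13, v, 32), (13, v, 37), (13, v, 40), (13, v, 7), (16, a, 1), (16, a, 32), (16, a, 37), (16, a, 40), (16, a, 7), (23, z, 1), (23, z, 32), (23, z, 37), (23, z, 40), (23, z, 7), (26, s, 1), (26, s, 32), (26, s, 37), (26, s, 40), (26, s, 7), (31, t, 1), (31, t, 32), (31, t, 37), (31, t, 40), (31, t, 7), (35, u, 1), (35, u, 32), (35, u, 37), (35, u, 40), (35, u, 7), (37, z, 1), (37, z, 32), (37, z, 37), (37, z, 40), (37, z, 7), (39, a, 1), (39, a, 32), (39, a, 37), (39, a, 40), (39, a, 7), (5, c, 1), (5, c, 32), (5, c, 37), (5, c, 40), (5, c, 7), (6, s, 1), (6, s, 32), (6, s, 37), (6, s, 40), (6, s, 7)}.
Filtering on G = 39 leaves {(39, a, 1), (39, a, 32), (39, a, 37), (39, a, 40), (39, a, 7)}.
π_{A, C} gives {(a, 1), (a, 32), (a, 37), (a, 40), (a, 7)}.

{(a, 1), (a, 32), (a, 37), (a, 40), (a, 7)}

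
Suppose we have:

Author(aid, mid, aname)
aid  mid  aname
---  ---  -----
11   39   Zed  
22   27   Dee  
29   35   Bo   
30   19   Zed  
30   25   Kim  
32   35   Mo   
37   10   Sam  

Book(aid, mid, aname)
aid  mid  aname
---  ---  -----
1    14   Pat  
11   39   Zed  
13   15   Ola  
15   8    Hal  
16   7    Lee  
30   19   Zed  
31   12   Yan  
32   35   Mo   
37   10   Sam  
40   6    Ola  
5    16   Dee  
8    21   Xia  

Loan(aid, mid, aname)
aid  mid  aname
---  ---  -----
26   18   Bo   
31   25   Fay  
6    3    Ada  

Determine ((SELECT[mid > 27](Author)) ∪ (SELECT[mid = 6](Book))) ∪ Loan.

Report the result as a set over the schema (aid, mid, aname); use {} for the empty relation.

{(11, 39, Zed), (26, 18, Bo), (29, 35, Bo), (31, 25, Fay), (32, 35, Mo), (40, 6, Ola), (6, 3, Ada)}

Filtering on mid > 27 leaves {(11, 39, Zed), (29, 35, Bo), (32, 35, Mo)}.
Filtering on mid = 6 leaves {(40, 6, Ola)}.
Set union of the two operands is {(11, 39, Zed), (29, 35, Bo), (32, 35, Mo), (40, 6, Ola)}.
Set union of the two operands is {(11, 39, Zed), (26, 18, Bo), (29, 35, Bo), (31, 25, Fay), (32, 35, Mo), (40, 6, Ola), (6, 3, Ada)}.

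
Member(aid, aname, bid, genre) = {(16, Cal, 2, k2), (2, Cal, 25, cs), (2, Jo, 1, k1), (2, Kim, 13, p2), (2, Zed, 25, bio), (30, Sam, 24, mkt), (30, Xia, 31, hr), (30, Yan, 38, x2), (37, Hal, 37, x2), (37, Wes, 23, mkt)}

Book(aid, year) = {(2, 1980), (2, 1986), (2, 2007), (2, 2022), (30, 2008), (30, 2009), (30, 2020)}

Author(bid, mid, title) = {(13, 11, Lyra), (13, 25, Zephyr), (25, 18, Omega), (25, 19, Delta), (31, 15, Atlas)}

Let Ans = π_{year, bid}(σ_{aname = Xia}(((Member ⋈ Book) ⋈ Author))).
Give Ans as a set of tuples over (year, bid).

Natural join on aid: {(2, Cal, 25, cs, 1980), (2, Cal, 25, cs, 1986), (2, Cal, 25, cs, 2007), (2, Cal, 25, cs, 2022), (2, Jo, 1, k1, 1980), (2, Jo, 1, k1, 1986), (2, Jo, 1, k1, 2007), (2, Jo, 1, k1, 2022), (2, Kim, 13, p2, 1980), (2, Kim, 13, p2, 1986), (2, Kim, 13, p2, 2007), (2, Kim, 13, p2, 2022), (2, Zed, 25, bio, 1980), (2, Zed, 25, bio, 1986), (2, Zed, 25, bio, 2007), (2, Zed, 25, bio, 2022), (30, Sam, 24, mkt, 2008), (30, Sam, 24, mkt, 2009), (30, Sam, 24, mkt, 2020), (30, Xia, 31, hr, 2008), (30, Xia, 31, hr, 2009), (30, Xia, 31, hr, 2020), (30, Yan, 38, x2, 2008), (30, Yan, 38, x2, 2009), (30, Yan, 38, x2, 2020)}
Natural join on bid: {(2, Cal, 25, cs, 1980, 18, Omega), (2, Cal, 25, cs, 1980, 19, Delta), (2, Cal, 25, cs, 1986, 18, Omega), (2, Cal, 25, cs, 1986, 19, Delta), (2, Cal, 25, cs, 2007, 18, Omega), (2, Cal, 25, cs, 2007, 19, Delta), (2, Cal, 25, cs, 2022, 18, Omega), (2, Cal, 25, cs, 2022, 19, Delta), (2, Kim, 13, p2, 1980, 11, Lyra), (2, Kim, 13, p2, 1980, 25, Zephyr), (2, Kim, 13, p2, 1986, 11, Lyra), (2, Kim, 13, p2, 1986, 25, Zephyr), (2, Kim, 13, p2, 2007, 11, Lyra), (2, Kim, 13, p2, 2007, 25, Zephyr), (2, Kim, 13, p2, 2022, 11, Lyra), (2, Kim, 13, p2, 2022, 25, Zephyr), (2, Zed, 25, bio, 1980, 18, Omega), (2, Zed, 25, bio, 1980, 19, Delta), (2, Zed, 25, bio, 1986, 18, Omega), (2, Zed, 25, bio, 1986, 19, Delta), (2, Zed, 25, bio, 2007, 18, Omega), (2, Zed, 25, bio, 2007, 19, Delta), (2, Zed, 25, bio, 2022, 18, Omega), (2, Zed, 25, bio, 2022, 19, Delta), (30, Xia, 31, hr, 2008, 15, Atlas), (30, Xia, 31, hr, 2009, 15, Atlas), (30, Xia, 31, hr, 2020, 15, Atlas)}
σ[aname = Xia]: keep tuples satisfying aname = Xia → {(30, Xia, 31, hr, 2008, 15, Atlas), (30, Xia, 31, hr, 2009, 15, Atlas), (30, Xia, 31, hr, 2020, 15, Atlas)}
Projecting to year, bid: {(2008, 31), (2009, 31), (2020, 31)}

{(2008, 31), (2009, 31), (2020, 31)}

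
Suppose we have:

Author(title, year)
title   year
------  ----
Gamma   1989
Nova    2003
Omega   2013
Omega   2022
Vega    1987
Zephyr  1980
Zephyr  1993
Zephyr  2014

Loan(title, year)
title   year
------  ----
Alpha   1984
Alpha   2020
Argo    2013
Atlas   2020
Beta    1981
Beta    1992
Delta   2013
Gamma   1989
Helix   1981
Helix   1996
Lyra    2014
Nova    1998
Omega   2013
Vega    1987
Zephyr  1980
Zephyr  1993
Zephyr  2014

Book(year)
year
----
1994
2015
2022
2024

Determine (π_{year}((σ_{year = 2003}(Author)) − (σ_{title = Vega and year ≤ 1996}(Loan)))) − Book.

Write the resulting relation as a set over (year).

σ[year = 2003]: keep tuples satisfying year = 2003 → {(Nova, 2003)}
σ[title = Vega and year ≤ 1996]: keep tuples satisfying title = Vega and year ≤ 1996 → {(Vega, 1987)}
Set difference of the two operands is {(Nova, 2003)}.
Keep only column(s) year: {2003}
Set difference of the two operands is {2003}.

{2003}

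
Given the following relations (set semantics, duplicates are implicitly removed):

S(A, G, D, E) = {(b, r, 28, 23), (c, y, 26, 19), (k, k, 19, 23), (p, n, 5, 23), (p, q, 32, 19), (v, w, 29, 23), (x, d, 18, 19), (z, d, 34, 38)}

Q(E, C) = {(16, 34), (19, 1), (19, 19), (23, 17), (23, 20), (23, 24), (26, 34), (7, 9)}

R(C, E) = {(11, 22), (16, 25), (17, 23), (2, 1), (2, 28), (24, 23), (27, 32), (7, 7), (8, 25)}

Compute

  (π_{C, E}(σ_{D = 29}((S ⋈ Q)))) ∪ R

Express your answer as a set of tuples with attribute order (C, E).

{(11, 22), (16, 25), (17, 23), (2, 1), (2, 28), (20, 23), (24, 23), (27, 32), (7, 7), (8, 25)}

Joining S and Q on E yields {(b, r, 28, 23, 17), (b, r, 28, 23, 20), (b, r, 28, 23, 24), (c, y, 26, 19, 1), (c, y, 26, 19, 19), (k, k, 19, 23, 17), (k, k, 19, 23, 20), (k, k, 19, 23, 24), (p, n, 5, 23, 17), (p, n, 5, 23, 20), (p, n, 5, 23, 24), (p, q, 32, 19, 1), (p, q, 32, 19, 19), (v, w, 29, 23, 17), (v, w, 29, 23, 20), (v, w, 29, 23, 24), (x, d, 18, 19, 1), (x, d, 18, 19, 19)}.
Filtering on D = 29 leaves {(v, w, 29, 23, 17), (v, w, 29, 23, 20), (v, w, 29, 23, 24)}.
Keep only column(s) C, E: {(17, 23), (20, 23), (24, 23)}
Set union of the two operands is {(11, 22), (16, 25), (17, 23), (2, 1), (2, 28), (20, 23), (24, 23), (27, 32), (7, 7), (8, 25)}.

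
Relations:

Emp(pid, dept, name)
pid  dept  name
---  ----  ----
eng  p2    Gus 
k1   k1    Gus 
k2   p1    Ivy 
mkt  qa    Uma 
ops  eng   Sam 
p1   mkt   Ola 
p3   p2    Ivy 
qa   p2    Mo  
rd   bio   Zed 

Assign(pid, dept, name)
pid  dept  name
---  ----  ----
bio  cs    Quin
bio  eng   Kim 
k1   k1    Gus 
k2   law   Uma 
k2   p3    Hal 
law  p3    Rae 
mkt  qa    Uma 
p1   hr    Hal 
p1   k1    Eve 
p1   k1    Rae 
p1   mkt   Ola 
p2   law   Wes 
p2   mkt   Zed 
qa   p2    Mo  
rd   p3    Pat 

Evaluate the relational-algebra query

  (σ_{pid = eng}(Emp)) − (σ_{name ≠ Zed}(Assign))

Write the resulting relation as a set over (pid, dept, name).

{(eng, p2, Gus)}

σ[pid = eng]: keep tuples satisfying pid = eng → {(eng, p2, Gus)}
σ[name ≠ Zed]: keep tuples satisfying name ≠ Zed → {(bio, cs, Quin), (bio, eng, Kim), (k1, k1, Gus), (k2, law, Uma), (k2, p3, Hal), (law, p3, Rae), (mkt, qa, Uma), (p1, hr, Hal), (p1, k1, Eve), (p1, k1, Rae), (p1, mkt, Ola), (p2, law, Wes), (qa, p2, Mo), (rd, p3, Pat)}
Taking the difference: {(eng, p2, Gus)}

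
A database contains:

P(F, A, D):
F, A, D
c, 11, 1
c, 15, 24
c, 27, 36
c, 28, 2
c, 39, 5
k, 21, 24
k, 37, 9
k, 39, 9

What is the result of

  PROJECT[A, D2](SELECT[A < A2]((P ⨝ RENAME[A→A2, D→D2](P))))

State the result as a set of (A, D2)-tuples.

{(11, 2), (11, 24), (11, 36), (11, 5), (15, 2), (15, 36), (15, 5), (21, 9), (27, 2), (27, 5), (28, 5), (37, 9)}

ρ[A→A2, D→D2]: schema becomes (F, A2, D2); tuples unchanged.
Joining P and RENAME[A→A2, D→D2](P) on F yields {(c, 11, 1, 11, 1), (c, 11, 1, 15, 24), (c, 11, 1, 27, 36), (c, 11, 1, 28, 2), (c, 11, 1, 39, 5), (c, 15, 24, 11, 1), (c, 15, 24, 15, 24), (c, 15, 24, 27, 36), (c, 15, 24, 28, 2), (c, 15, 24, 39, 5), (c, 27, 36, 11, 1), (c, 27, 36, 15, 24), (c, 27, 36, 27, 36), (c, 27, 36, 28, 2), (c, 27, 36, 39, 5), (c, 28, 2, 11, 1), (c, 28, 2, 15, 24), (c, 28, 2, 27, 36), (c, 28, 2, 28, 2), (c, 28, 2, 39, 5), (c, 39, 5, 11, 1), (c, 39, 5, 15, 24), (c, 39, 5, 27, 36), (c, 39, 5, 28, 2), (c, 39, 5, 39, 5), (k, 21, 24, 21, 24), (k, 21, 24, 37, 9), (k, 21, 24, 39, 9), (k, 37, 9, 21, 24), (k, 37, 9, 37, 9), (k, 37, 9, 39, 9), (k, 39, 9, 21, 24), (k, 39, 9, 37, 9), (k, 39, 9, 39, 9)}.
Apply σ_{A < A2}; surviving tuples: {(c, 11, 1, 15, 24), (c, 11, 1, 27, 36), (c, 11, 1, 28, 2), (c, 11, 1, 39, 5), (c, 15, 24, 27, 36), (c, 15, 24, 28, 2), (c, 15, 24, 39, 5), (c, 27, 36, 28, 2), (c, 27, 36, 39, 5), (c, 28, 2, 39, 5), (k, 21, 24, 37, 9), (k, 21, 24, 39, 9), (k, 37, 9, 39, 9)}
π_{A, D2} gives {(11, 2), (11, 24), (11, 36), (11, 5), (15, 2), (15, 36), (15, 5), (21, 9), (27, 2), (27, 5), (28, 5), (37, 9)} (1 duplicate(s) eliminated).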